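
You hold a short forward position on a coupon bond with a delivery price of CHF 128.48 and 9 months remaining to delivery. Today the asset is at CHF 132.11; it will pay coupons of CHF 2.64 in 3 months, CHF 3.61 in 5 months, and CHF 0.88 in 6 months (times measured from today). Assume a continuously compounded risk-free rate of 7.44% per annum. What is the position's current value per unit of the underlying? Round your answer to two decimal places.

-CHF 3.66

PV(remaining coupons) I = 2.64·e^(−0.0744·3/12) + 3.61·e^(−0.0744·5/12) + 0.88·e^(−0.0744·6/12) = 6.9390
Current forward F = (S − I)·e^(rT) = (132.11 − 6.9390)·e^(0.0744·9/12) = 125.1710 × 1.057386 = 132.3541
Value (long) = (F − K)·e^(−rT) = (132.3541 − 128.48) × 0.945728 = 3.6638
Short position value = −(long value) = -CHF 3.66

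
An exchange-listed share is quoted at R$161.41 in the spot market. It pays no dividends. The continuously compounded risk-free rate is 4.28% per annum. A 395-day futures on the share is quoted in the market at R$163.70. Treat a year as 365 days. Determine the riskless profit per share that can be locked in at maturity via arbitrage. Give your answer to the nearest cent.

Fair futures: F* = S·e^(carry·T), with carry = r = 0.0428
F* = 161.41 · e^(0.0428 × 395/365) = 161.41 · e^0.046318 = 161.41 × 1.047407 = R$169.0620
Market R$163.70 < fair R$169.0620: forward underpriced → reverse cash-and-carry (short spot, go long the forward).
At maturity, profit = |F_mkt − F*| = |163.70 − 169.0620| = R$5.36 per share

R$5.36 per share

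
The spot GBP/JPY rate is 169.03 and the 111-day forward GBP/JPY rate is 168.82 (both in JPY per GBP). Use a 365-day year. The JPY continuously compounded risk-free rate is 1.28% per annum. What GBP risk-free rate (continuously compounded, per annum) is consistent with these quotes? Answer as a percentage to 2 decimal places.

F = S·e^((r_JPY − r_GBP)T) ⇒ r_GBP = r_JPY − ln(F/S)/T
ln(168.82/169.03) = -0.001243; /(111/365) = -0.004087
r_GBP = 0.0128 + 0.004087 = 0.016887
r_GBP = 1.69%

1.69%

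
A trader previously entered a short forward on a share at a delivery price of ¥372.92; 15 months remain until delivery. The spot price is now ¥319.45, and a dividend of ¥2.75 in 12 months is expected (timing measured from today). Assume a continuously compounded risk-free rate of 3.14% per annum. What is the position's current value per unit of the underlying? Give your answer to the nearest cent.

¥41.78

PV(remaining dividends) I = 2.75·e^(−0.0314·12/12) = 2.6650
Current forward F = (S − I)·e^(rT) = (319.45 − 2.6650)·e^(0.0314·15/12) = 316.7850 × 1.040030 = 329.4659
Value (long) = (F − K)·e^(−rT) = (329.4659 − 372.92) × 0.961510 = -41.7816
Short position value = −(long value) = ¥41.78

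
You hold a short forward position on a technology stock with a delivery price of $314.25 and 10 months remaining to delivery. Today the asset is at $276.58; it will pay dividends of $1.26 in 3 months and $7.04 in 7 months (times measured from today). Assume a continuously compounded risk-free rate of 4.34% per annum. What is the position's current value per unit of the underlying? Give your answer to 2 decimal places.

PV(remaining dividends) I = 1.26·e^(−0.0434·3/12) + 7.04·e^(−0.0434·7/12) = 8.1104
Current forward F = (S − I)·e^(rT) = (276.58 − 8.1104)·e^(0.0434·10/12) = 268.4696 × 1.036829 = 278.3571
Value (long) = (F − K)·e^(−rT) = (278.3571 − 314.25) × 0.964480 = -34.6180
Short position value = −(long value) = $34.62

$34.62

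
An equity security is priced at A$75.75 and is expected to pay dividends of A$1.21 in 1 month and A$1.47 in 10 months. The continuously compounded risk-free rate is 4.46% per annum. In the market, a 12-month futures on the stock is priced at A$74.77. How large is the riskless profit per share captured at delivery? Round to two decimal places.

PV(dividends) I = 1.21·e^(−0.0446·1/12) + 1.47·e^(−0.0446·10/12) = 2.6219
Fair futures F* = (S − I)·e^(rT) = (75.75 − 2.6219)·e^0.044600 = 73.1281 × 1.045610 = 76.4635
Market A$74.77 < fair 76.4635: forward underpriced → reverse cash-and-carry (short the stock, invest proceeds at r, pay the dividends, go long the forward).
Profit at T = |F_mkt − F*| = |74.77 − 76.4635| = A$1.69 per share

A$1.69 per share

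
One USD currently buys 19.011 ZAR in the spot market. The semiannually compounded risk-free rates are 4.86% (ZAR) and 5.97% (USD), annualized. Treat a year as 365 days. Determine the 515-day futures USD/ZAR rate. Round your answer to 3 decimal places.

18.723

By covered interest parity, F = S · (1+r_ZAR/2)^(2T) / (1+r_USD/2)^(2T)
= 19.011 × 1.070101 / 1.086543 = 19.011 × 0.984868
F = 18.723 ZAR per USD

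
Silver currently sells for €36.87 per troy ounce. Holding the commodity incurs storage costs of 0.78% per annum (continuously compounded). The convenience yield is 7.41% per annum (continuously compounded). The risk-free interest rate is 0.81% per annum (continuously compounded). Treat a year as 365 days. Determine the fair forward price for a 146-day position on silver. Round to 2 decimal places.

€36.02 per troy ounce

Net carry = r + u − y = 0.0081 + 0.0078 − 0.0741 = -0.0582
F = S·e^((r+u−y)T) = 36.87 · e^(-0.0582 × 146/365) = 36.87 · e^-0.023280
= 36.87 × 0.976989 = €36.02 per troy ounce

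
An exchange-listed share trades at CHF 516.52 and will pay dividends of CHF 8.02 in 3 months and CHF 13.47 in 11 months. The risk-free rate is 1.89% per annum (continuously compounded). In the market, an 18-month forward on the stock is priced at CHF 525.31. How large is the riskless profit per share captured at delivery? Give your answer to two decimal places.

CHF 15.77 per share

PV(dividends) I = 8.02·e^(−0.0189·3/12) + 13.47·e^(−0.0189·11/12) = 21.2208
Fair forward F* = (S − I)·e^(rT) = (516.52 − 21.2208)·e^0.028350 = 495.2992 × 1.028756 = 509.5420
Market CHF 525.31 > fair 509.5420: forward overpriced → cash-and-carry (borrow at r, buy the stock and collect the dividends, short the forward).
Profit at T = |F_mkt − F*| = |525.31 − 509.5420| = CHF 15.77 per share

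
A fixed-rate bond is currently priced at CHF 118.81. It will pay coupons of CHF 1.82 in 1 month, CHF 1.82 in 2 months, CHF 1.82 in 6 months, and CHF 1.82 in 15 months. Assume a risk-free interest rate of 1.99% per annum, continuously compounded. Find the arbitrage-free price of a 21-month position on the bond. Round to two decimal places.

PV(coupons) I = 1.82·e^(−0.0199·1/12) + 1.82·e^(−0.0199·2/12) + 1.82·e^(−0.0199·6/12) + 1.82·e^(−0.0199·15/12)
I = 1.8170 + 1.8140 + 1.8020 + 1.7753 = 7.2083
F = (S − I)·e^(rT) = (118.81 − 7.2083) · e^(0.0199·21/12)
= 111.6017 · e^0.034825 = 111.6017 × 1.035438 = CHF 115.56

CHF 115.56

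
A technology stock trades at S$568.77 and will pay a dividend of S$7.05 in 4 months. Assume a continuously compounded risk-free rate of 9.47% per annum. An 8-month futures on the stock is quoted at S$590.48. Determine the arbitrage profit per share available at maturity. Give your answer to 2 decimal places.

S$8.08 per share

PV(dividends) I = 7.05·e^(−0.0947·4/12) = 6.8309
Fair futures F* = (S − I)·e^(rT) = (568.77 − 6.8309)·e^0.063133 = 561.9391 × 1.065168 = 598.5595
Market S$590.48 < fair 598.5595: forward underpriced → reverse cash-and-carry (short the stock, invest proceeds at r, pay the dividends, go long the forward).
Profit at T = |F_mkt − F*| = |590.48 − 598.5595| = S$8.08 per share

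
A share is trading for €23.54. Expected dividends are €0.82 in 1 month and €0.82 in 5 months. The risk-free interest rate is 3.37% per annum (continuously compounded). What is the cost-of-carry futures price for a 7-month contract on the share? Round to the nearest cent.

PV(dividends) I = 0.82·e^(−0.0337·1/12) + 0.82·e^(−0.0337·5/12)
I = 0.8177 + 0.8086 = 1.6263
F = (S − I)·e^(rT) = (23.54 − 1.6263) · e^(0.0337·7/12)
= 21.9137 · e^0.019658 = 21.9137 × 1.019852 = €22.35

€22.35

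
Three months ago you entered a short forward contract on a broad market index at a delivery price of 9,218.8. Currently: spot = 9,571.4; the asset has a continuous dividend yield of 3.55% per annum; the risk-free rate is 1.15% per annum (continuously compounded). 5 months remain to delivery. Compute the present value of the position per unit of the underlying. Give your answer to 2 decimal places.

-256.13

Current fair forward for the remaining 5 months: F = S·e^((r − q)·T), (r − q) = 0.0115 − 0.0355 = -0.0240
F = 9571.4 · e^(-0.0240 × 5/12) = 9571.4 × 0.99004983 = 9476.1629
Value of long forward = (F − K)·e^(−rT) = (9476.1629 − 9218.8) · e^(−0.0115·5/12)
= 257.3629 × 0.99521980 = 256.13
Short position value = −(long value) = -256.13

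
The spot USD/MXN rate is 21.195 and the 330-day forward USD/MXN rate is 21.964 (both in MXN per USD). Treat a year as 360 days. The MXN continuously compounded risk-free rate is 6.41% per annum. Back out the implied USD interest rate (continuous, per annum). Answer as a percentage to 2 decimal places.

F = S·e^((r_MXN − r_USD)T) ⇒ r_USD = r_MXN − ln(F/S)/T
ln(21.964/21.195) = 0.035639; /(330/360) = 0.038879
r_USD = 0.0641 − 0.038879 = 0.025221
r_USD = 2.52%

2.52%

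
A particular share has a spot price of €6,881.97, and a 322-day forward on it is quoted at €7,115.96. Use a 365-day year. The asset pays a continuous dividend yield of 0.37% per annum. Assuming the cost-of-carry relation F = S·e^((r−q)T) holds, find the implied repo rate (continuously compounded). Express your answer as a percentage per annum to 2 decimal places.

4.16%

From F = S·e^((r−q)T): (r − q) = ln(F/S)/T
ln(7115.96/6881.97) = ln(1.034000) = 0.033435
(r − q) = 0.033435 / (322/365) = 0.037900
r = ln(F/S)/T + q = 0.037900 + 0.0037 = 0.041600
r = 4.16%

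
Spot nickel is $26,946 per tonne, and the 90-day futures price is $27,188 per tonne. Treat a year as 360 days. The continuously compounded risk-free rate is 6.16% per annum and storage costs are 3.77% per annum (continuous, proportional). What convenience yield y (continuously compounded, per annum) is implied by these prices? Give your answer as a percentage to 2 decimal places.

6.35%

F = S·e^((r+u−y)T) ⇒ (r+u−y) = ln(F/S)/T
ln(27188/26946) = 0.008941; /T ⇒ 0.035764
y = r + u − ln(F/S)/T = 0.0616 + 0.0377 − 0.035764 = 0.063536
y = 6.35%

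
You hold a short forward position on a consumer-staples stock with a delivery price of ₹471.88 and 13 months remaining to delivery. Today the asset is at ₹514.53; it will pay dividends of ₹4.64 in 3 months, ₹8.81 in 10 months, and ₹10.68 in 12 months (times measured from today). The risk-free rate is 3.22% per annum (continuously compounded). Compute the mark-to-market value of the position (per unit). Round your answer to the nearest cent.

-₹35.31

PV(remaining dividends) I = 4.64·e^(−0.0322·3/12) + 8.81·e^(−0.0322·10/12) + 10.68·e^(−0.0322·12/12) = 23.5211
Current forward F = (S − I)·e^(rT) = (514.53 − 23.5211)·e^(0.0322·13/12) = 491.0089 × 1.035499 = 508.4392
Value (long) = (F − K)·e^(−rT) = (508.4392 − 471.88) × 0.965718 = 35.3059
Short position value = −(long value) = -₹35.31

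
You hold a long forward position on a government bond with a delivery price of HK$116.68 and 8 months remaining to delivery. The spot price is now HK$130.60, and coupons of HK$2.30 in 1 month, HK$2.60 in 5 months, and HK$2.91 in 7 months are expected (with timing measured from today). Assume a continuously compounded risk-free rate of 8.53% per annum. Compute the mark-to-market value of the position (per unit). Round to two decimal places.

HK$12.81

PV(remaining coupons) I = 2.30·e^(−0.0853·1/12) + 2.60·e^(−0.0853·5/12) + 2.91·e^(−0.0853·7/12) = 7.5617
Current forward F = (S − I)·e^(rT) = (130.60 − 7.5617)·e^(0.0853·8/12) = 123.0383 × 1.058515 = 130.2379
Value (long) = (F − K)·e^(−rT) = (130.2379 − 116.68) × 0.944720 = 12.8084
Value = HK$12.81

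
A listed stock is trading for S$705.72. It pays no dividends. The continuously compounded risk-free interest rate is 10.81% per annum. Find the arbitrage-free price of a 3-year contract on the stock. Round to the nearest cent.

S$976.05

F = S·e^(rT) = 705.72 · e^(0.1081 × 3)
= 705.72 · e^0.324300 = 705.72 × 1.383062
F = S$976.05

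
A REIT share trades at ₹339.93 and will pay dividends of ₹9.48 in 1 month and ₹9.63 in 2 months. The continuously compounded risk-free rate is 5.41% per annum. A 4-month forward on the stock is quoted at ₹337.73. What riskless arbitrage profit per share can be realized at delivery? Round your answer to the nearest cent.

₹10.94 per share

PV(dividends) I = 9.48·e^(−0.0541·1/12) + 9.63·e^(−0.0541·2/12) = 18.9809
Fair forward F* = (S − I)·e^(rT) = (339.93 − 18.9809)·e^0.018033 = 320.9491 × 1.018197 = 326.7894
Market ₹337.73 > fair 326.7894: forward overpriced → cash-and-carry (borrow at r, buy the stock and collect the dividends, short the forward).
Profit at T = |F_mkt − F*| = |337.73 − 326.7894| = ₹10.94 per share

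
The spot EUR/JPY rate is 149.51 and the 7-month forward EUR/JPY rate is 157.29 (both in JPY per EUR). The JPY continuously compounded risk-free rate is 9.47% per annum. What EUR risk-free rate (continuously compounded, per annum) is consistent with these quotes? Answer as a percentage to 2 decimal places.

F = S·e^((r_JPY − r_EUR)T) ⇒ r_EUR = r_JPY − ln(F/S)/T
ln(157.29/149.51) = 0.050728; /(7/12) = 0.086962
r_EUR = 0.0947 − 0.086962 = 0.007738
r_EUR = 0.77%

0.77%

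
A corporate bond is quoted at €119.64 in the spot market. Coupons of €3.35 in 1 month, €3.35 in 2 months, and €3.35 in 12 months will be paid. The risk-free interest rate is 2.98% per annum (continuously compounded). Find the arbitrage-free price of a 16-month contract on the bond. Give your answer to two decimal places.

PV(coupons) I = 3.35·e^(−0.0298·1/12) + 3.35·e^(−0.0298·2/12) + 3.35·e^(−0.0298·12/12)
I = 3.3417 + 3.3334 + 3.2516 = 9.9267
F = (S − I)·e^(rT) = (119.64 − 9.9267) · e^(0.0298·16/12)
= 109.7133 · e^0.039733 = 109.7133 × 1.040533 = €114.16

€114.16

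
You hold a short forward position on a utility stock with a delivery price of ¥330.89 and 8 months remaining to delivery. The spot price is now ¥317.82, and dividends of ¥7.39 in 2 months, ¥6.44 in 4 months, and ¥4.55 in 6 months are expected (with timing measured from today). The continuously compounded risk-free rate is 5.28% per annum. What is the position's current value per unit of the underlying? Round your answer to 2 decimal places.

PV(remaining dividends) I = 7.39·e^(−0.0528·2/12) + 6.44·e^(−0.0528·4/12) + 4.55·e^(−0.0528·6/12) = 18.0844
Current forward F = (S − I)·e^(rT) = (317.82 − 18.0844)·e^(0.0528·8/12) = 299.7356 × 1.035827 = 310.4742
Value (long) = (F − K)·e^(−rT) = (310.4742 − 330.89) × 0.965412 = -19.7097
Short position value = −(long value) = ¥19.71

¥19.71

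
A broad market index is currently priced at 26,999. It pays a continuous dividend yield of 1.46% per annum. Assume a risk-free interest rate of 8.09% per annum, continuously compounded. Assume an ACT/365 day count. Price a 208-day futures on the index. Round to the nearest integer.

F = S·e^((r − q)T) = 26999 · e^((0.0809 − 0.0146) × 208/365)
= 26999 · e^0.037782 = 26999 × 1.038505
F = 28,039

28,039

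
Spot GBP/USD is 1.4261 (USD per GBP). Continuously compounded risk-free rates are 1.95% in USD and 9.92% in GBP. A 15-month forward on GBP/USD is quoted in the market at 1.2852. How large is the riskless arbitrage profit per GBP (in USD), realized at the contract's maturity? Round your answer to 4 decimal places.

0.0057 per GBP (in USD)

Fair forward: F* = S·e^(carry·T), with carry = (r_USD − r_GBP) = 0.0195 − 0.0992 = -0.0797
F* = 1.4261 · e^(-0.0797 × 15/12) = 1.4261 · e^-0.099625 = 1.4261 × 0.905177 = 1.2909
Market 1.2852 < fair 1.2909: forward underpriced → reverse cash-and-carry (short spot, go long the forward).
At maturity, profit = |F_mkt − F*| = |1.2852 − 1.2909| = 0.0057 per GBP (in USD)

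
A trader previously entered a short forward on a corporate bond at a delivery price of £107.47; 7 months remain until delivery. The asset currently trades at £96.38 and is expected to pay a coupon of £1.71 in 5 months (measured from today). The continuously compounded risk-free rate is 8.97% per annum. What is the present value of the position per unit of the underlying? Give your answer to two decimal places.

£7.26

PV(remaining coupons) I = 1.71·e^(−0.0897·5/12) = 1.6473
Current forward F = (S − I)·e^(rT) = (96.38 − 1.6473)·e^(0.0897·7/12) = 94.7327 × 1.053718 = 99.8216
Value (long) = (F − K)·e^(−rT) = (99.8216 − 107.47) × 0.949020 = -7.2585
Short position value = −(long value) = £7.26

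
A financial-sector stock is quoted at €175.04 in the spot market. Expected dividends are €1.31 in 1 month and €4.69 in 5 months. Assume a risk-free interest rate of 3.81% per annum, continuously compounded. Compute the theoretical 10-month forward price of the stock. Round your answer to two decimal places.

€174.57

PV(dividends) I = 1.31·e^(−0.0381·1/12) + 4.69·e^(−0.0381·5/12)
I = 1.3058 + 4.6161 = 5.9219
F = (S − I)·e^(rT) = (175.04 − 5.9219) · e^(0.0381·10/12)
= 169.1181 · e^0.031750 = 169.1181 × 1.032259 = €174.57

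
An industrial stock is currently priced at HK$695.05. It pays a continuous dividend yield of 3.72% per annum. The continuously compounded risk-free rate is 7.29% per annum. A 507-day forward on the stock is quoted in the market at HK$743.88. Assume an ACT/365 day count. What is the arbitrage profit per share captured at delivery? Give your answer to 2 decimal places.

HK$13.49 per share

Fair forward: F* = S·e^(carry·T), with carry = (r − q) = 0.0729 − 0.0372 = 0.0357
F* = 695.05 · e^(0.0357 × 507/365) = 695.05 · e^0.049589 = 695.05 × 1.050839 = HK$730.3856
Market HK$743.88 > fair HK$730.3856: forward overpriced → cash-and-carry (buy spot, short the forward).
At maturity, profit = |F_mkt − F*| = |743.88 − 730.3856| = HK$13.49 per share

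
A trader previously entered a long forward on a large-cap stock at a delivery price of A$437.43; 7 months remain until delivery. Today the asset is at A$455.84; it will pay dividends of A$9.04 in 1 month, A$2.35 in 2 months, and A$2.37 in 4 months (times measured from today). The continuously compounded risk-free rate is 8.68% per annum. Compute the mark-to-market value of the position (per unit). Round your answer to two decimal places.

PV(remaining dividends) I = 9.04·e^(−0.0868·1/12) + 2.35·e^(−0.0868·2/12) + 2.37·e^(−0.0868·4/12) = 13.5935
Current forward F = (S − I)·e^(rT) = (455.84 − 13.5935)·e^(0.0868·7/12) = 442.2465 × 1.051937 = 465.2155
Value (long) = (F − K)·e^(−rT) = (465.2155 − 437.43) × 0.950627 = 26.4136
Value = A$26.41

A$26.41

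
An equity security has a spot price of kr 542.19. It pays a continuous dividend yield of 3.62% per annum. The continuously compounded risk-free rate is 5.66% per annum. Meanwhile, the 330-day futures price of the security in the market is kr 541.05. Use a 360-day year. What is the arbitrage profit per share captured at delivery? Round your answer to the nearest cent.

kr 11.37 per share

Fair futures: F* = S·e^(carry·T), with carry = (r − q) = 0.0566 − 0.0362 = 0.0204
F* = 542.19 · e^(0.0204 × 330/360) = 542.19 · e^0.018700 = 542.19 × 1.018876 = kr 552.4244
Market kr 541.05 < fair kr 552.4244: forward underpriced → reverse cash-and-carry (short spot, go long the forward).
At maturity, profit = |F_mkt − F*| = |541.05 − 552.4244| = kr 11.37 per share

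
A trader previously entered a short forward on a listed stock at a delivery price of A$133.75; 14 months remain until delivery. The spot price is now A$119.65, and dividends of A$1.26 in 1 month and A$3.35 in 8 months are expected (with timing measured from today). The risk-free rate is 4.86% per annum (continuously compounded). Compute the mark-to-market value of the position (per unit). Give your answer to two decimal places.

A$11.23

PV(remaining dividends) I = 1.26·e^(−0.0486·1/12) + 3.35·e^(−0.0486·8/12) = 4.4981
Current forward F = (S − I)·e^(rT) = (119.65 − 4.4981)·e^(0.0486·14/12) = 115.1519 × 1.058338 = 121.8696
Value (long) = (F − K)·e^(−rT) = (121.8696 − 133.75) × 0.944877 = -11.2255
Short position value = −(long value) = A$11.23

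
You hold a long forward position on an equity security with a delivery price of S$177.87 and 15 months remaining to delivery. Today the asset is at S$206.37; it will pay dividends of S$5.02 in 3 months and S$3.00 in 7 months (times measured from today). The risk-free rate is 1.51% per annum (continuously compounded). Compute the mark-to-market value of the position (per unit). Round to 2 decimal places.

S$23.85

PV(remaining dividends) I = 5.02·e^(−0.0151·3/12) + 3.00·e^(−0.0151·7/12) = 7.9748
Current forward F = (S − I)·e^(rT) = (206.37 − 7.9748)·e^(0.0151·15/12) = 198.3952 × 1.019054 = 202.1754
Value (long) = (F − K)·e^(−rT) = (202.1754 − 177.87) × 0.981302 = 23.8509
Value = S$23.85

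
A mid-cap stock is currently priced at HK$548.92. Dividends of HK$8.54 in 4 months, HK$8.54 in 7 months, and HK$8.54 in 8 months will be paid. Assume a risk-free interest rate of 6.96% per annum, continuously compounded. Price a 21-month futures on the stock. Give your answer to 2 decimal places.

PV(dividends) I = 8.54·e^(−0.0696·4/12) + 8.54·e^(−0.0696·7/12) + 8.54·e^(−0.0696·8/12)
I = 8.3442 + 8.2002 + 8.1528 = 24.6972
F = (S − I)·e^(rT) = (548.92 − 24.6972) · e^(0.0696·21/12)
= 524.2228 · e^0.121800 = 524.2228 × 1.129528 = HK$592.12

HK$592.12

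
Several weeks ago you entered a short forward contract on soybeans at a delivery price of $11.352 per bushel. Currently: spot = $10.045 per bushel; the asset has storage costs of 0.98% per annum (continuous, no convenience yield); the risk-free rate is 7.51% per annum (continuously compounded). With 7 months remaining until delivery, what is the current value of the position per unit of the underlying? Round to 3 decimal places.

$0.763 per bushel

Current fair forward for the remaining 7 months: F = S·e^((r + u)·T), (r + u) = 0.0751 + 0.0098 = 0.0849
F = 10.045 · e^(0.0849 × 7/12) = 10.045 × 1.050772 = 10.5550
Value of long forward = (F − K)·e^(−rT) = (10.5550 − 11.352) · e^(−0.0751·7/12)
= -0.7970 × 0.957137 = -0.763
Short position value = −(long value) = $0.763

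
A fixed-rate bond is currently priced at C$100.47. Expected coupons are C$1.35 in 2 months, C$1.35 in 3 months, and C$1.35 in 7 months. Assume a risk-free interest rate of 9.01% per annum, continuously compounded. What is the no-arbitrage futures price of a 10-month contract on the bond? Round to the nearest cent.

C$104.07

PV(coupons) I = 1.35·e^(−0.0901·2/12) + 1.35·e^(−0.0901·3/12) + 1.35·e^(−0.0901·7/12)
I = 1.3299 + 1.3199 + 1.2809 = 3.9307
F = (S − I)·e^(rT) = (100.47 − 3.9307) · e^(0.0901·10/12)
= 96.5393 · e^0.075083 = 96.5393 × 1.077974 = C$104.07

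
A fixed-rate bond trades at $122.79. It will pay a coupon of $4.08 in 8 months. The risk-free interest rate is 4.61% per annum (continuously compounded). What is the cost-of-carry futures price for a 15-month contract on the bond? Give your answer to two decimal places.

$125.88

PV(coupons) I = 4.08·e^(−0.0461·8/12)
I = 3.9565
F = (S − I)·e^(rT) = (122.79 − 3.9565) · e^(0.0461·15/12)
= 118.8335 · e^0.057625 = 118.8335 × 1.059318 = $125.88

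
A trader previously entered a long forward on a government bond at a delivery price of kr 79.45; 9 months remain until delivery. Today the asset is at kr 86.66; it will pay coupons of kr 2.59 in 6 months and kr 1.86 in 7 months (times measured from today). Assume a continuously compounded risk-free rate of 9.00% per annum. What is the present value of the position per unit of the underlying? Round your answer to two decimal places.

kr 8.15

PV(remaining coupons) I = 2.59·e^(−0.0900·6/12) + 1.86·e^(−0.0900·7/12) = 4.2409
Current forward F = (S − I)·e^(rT) = (86.66 − 4.2409)·e^(0.0900·9/12) = 82.4191 × 1.069830 = 88.1744
Value (long) = (F − K)·e^(−rT) = (88.1744 − 79.45) × 0.934728 = 8.1549
Value = kr 8.15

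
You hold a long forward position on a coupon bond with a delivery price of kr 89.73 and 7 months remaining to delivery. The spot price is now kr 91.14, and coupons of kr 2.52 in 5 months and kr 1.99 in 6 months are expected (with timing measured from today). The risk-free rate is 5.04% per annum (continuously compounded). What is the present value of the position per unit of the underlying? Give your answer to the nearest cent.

-kr 0.40

PV(remaining coupons) I = 2.52·e^(−0.0504·5/12) + 1.99·e^(−0.0504·6/12) = 4.4081
Current forward F = (S − I)·e^(rT) = (91.14 − 4.4081)·e^(0.0504·7/12) = 86.7319 × 1.029836 = 89.3196
Value (long) = (F − K)·e^(−rT) = (89.3196 − 89.73) × 0.971028 = -0.3985
Value = -kr 0.40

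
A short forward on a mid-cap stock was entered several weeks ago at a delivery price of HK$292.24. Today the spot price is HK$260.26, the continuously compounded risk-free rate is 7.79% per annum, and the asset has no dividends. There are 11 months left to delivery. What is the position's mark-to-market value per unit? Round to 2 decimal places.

Current fair forward for the remaining 11 months: F = S·e^(r·T), r = 0.0779
F = 260.26 · e^(0.0779 × 11/12) = 260.26 × 1.074020 = 279.5244
Value of long forward = (F − K)·e^(−rT) = (279.5244 − 292.24) · e^(−0.0779·11/12)
= -12.7156 × 0.931082 = -11.84
Short position value = −(long value) = HK$11.84

HK$11.84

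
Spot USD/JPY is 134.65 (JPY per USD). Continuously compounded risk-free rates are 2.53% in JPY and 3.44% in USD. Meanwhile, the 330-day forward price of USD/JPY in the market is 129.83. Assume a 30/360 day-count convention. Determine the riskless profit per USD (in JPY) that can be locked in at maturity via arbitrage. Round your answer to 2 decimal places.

3.70 per USD (in JPY)

Fair forward: F* = S·e^(carry·T), with carry = (r_JPY − r_USD) = 0.0253 − 0.0344 = -0.0091
F* = 134.65 · e^(-0.0091 × 330/360) = 134.65 · e^-0.008342 = 134.65 × 0.991693 = 133.5315
Market 129.83 < fair 133.5315: forward underpriced → reverse cash-and-carry (short spot, go long the forward).
At maturity, profit = |F_mkt − F*| = |129.83 − 133.5315| = 3.70 per USD (in JPY)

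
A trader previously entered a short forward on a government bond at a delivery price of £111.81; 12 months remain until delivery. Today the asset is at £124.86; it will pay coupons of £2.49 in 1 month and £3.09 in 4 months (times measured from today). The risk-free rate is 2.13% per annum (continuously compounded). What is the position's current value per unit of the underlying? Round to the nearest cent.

-£9.85

PV(remaining coupons) I = 2.49·e^(−0.0213·1/12) + 3.09·e^(−0.0213·4/12) = 5.5537
Current forward F = (S − I)·e^(rT) = (124.86 − 5.5537)·e^(0.0213·12/12) = 119.3063 × 1.021528 = 121.8747
Value (long) = (F − K)·e^(−rT) = (121.8747 − 111.81) × 0.978925 = 9.8526
Short position value = −(long value) = -£9.85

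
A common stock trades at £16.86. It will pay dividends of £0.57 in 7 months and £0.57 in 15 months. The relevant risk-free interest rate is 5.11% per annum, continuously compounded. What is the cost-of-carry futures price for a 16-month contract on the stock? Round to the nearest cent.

PV(dividends) I = 0.57·e^(−0.0511·7/12) + 0.57·e^(−0.0511·15/12)
I = 0.5533 + 0.5347 = 1.0880
F = (S − I)·e^(rT) = (16.86 − 1.0880) · e^(0.0511·16/12)
= 15.7720 · e^0.068133 = 15.7720 × 1.070508 = £16.88

£16.88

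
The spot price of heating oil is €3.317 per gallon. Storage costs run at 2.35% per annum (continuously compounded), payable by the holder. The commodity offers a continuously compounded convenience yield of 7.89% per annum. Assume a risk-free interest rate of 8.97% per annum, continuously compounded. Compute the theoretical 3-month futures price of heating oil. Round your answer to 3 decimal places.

€3.346 per gallon

Net carry = r + u − y = 0.0897 + 0.0235 − 0.0789 = 0.0343
F = S·e^((r+u−y)T) = 3.317 · e^(0.0343 × 3/12) = 3.317 · e^0.008575
= 3.317 × 1.008612 = €3.346 per gallon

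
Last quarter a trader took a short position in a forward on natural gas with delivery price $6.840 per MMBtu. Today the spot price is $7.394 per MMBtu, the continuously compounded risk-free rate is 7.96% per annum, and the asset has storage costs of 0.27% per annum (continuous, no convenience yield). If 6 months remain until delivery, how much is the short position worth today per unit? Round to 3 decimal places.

-$0.831 per MMBtu

Current fair forward for the remaining 6 months: F = S·e^((r + u)·T), (r + u) = 0.0796 + 0.0027 = 0.0823
F = 7.394 · e^(0.0823 × 6/12) = 7.394 × 1.042008 = 7.7046
Value of long forward = (F − K)·e^(−rT) = (7.7046 − 6.840) · e^(−0.0796·6/12)
= 0.8646 × 0.960982 = 0.831
Short position value = −(long value) = -$0.831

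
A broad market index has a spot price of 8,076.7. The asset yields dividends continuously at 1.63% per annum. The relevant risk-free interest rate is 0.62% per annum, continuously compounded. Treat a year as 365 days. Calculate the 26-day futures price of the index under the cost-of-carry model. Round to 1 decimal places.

8,070.9

F = S·e^((r − q)T) = 8076.7 · e^((0.0062 − 0.0163) × 26/365)
= 8076.7 · e^-0.000719 = 8076.7 × 0.999281
F = 8,070.9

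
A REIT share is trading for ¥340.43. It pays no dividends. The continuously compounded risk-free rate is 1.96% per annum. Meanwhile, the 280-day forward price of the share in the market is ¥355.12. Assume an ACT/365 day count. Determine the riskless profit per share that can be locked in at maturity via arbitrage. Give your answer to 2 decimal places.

Fair forward: F* = S·e^(carry·T), with carry = r = 0.0196
F* = 340.43 · e^(0.0196 × 280/365) = 340.43 · e^0.015036 = 340.43 × 1.015150 = ¥345.5875
Market ¥355.12 > fair ¥345.5875: forward overpriced → cash-and-carry (buy spot, short the forward).
At maturity, profit = |F_mkt − F*| = |355.12 − 345.5875| = ¥9.53 per share

¥9.53 per share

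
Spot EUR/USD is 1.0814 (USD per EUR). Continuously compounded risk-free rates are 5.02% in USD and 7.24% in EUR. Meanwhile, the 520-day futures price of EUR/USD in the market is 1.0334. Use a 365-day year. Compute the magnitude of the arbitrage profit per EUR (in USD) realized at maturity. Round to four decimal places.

Fair futures: F* = S·e^(carry·T), with carry = (r_USD − r_EUR) = 0.0502 − 0.0724 = -0.0222
F* = 1.0814 · e^(-0.0222 × 520/365) = 1.0814 · e^-0.031627 = 1.0814 × 0.968868 = 1.0477
Market 1.0334 < fair 1.0477: forward underpriced → reverse cash-and-carry (short spot, go long the forward).
At maturity, profit = |F_mkt − F*| = |1.0334 − 1.0477| = 0.0143 per EUR (in USD)

0.0143 per EUR (in USD)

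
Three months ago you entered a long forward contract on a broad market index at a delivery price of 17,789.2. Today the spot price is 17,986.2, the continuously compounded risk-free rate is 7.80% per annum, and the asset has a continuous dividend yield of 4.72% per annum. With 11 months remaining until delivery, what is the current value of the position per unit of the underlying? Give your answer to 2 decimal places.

662.91

Current fair forward for the remaining 11 months: F = S·e^((r − q)·T), (r − q) = 0.0780 − 0.0472 = 0.0308
F = 17986.2 · e^(0.0308 × 11/12) = 17986.2 × 1.02863567 = 18501.2469
Value of long forward = (F − K)·e^(−rT) = (18501.2469 − 17789.2) · e^(−0.0780·11/12)
= 712.0469 × 0.93099628 = 662.91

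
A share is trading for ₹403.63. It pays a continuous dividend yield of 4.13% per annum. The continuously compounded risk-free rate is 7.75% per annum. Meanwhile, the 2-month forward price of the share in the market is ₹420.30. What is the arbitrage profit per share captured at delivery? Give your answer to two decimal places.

₹14.23 per share

Fair forward: F* = S·e^(carry·T), with carry = (r − q) = 0.0775 − 0.0413 = 0.0362
F* = 403.63 · e^(0.0362 × 2/12) = 403.63 · e^0.006033 = 403.63 × 1.006051 = ₹406.0724
Market ₹420.30 > fair ₹406.0724: forward overpriced → cash-and-carry (buy spot, short the forward).
At maturity, profit = |F_mkt − F*| = |420.30 − 406.0724| = ₹14.23 per share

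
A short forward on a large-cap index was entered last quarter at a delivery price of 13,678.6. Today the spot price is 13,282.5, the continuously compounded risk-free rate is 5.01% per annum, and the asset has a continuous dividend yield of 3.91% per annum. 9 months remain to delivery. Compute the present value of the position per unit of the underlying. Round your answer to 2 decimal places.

275.52

Current fair forward for the remaining 9 months: F = S·e^((r − q)·T), (r − q) = 0.0501 − 0.0391 = 0.0110
F = 13282.5 · e^(0.0110 × 9/12) = 13282.5 × 1.00828413 = 13392.5340
Value of long forward = (F − K)·e^(−rT) = (13392.5340 − 13678.6) · e^(−0.0501·9/12)
= -286.0660 × 0.96312218 = -275.52
Short position value = −(long value) = 275.52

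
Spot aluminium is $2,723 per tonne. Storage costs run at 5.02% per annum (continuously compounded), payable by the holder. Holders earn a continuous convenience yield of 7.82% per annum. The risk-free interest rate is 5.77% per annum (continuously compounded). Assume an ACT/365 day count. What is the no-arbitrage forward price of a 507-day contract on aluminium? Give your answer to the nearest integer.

Net carry = r + u − y = 0.0577 + 0.0502 − 0.0782 = 0.0297
F = S·e^((r+u−y)T) = 2723 · e^(0.0297 × 507/365) = 2723 · e^0.041255
= 2723 × 1.042118 = $2,838 per tonne

$2,838 per tonne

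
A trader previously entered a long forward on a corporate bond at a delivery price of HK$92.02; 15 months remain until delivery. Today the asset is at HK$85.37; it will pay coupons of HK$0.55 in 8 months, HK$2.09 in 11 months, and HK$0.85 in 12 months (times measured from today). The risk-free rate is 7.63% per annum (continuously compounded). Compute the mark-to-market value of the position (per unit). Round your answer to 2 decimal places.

PV(remaining coupons) I = 0.55·e^(−0.0763·8/12) + 2.09·e^(−0.0763·11/12) + 0.85·e^(−0.0763·12/12) = 3.2591
Current forward F = (S − I)·e^(rT) = (85.37 − 3.2591)·e^(0.0763·15/12) = 82.1109 × 1.100071 = 90.3278
Value (long) = (F − K)·e^(−rT) = (90.3278 − 92.02) × 0.909032 = -1.5383
Value = -HK$1.54

-HK$1.54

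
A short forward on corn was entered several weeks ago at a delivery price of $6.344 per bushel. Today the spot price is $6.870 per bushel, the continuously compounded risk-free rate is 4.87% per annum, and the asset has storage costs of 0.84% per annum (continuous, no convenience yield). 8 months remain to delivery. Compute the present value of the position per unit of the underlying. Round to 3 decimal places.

-$0.767 per bushel

Current fair forward for the remaining 8 months: F = S·e^((r + u)·T), (r + u) = 0.0487 + 0.0084 = 0.0571
F = 6.870 · e^(0.0571 × 8/12) = 6.870 × 1.038800 = 7.1366
Value of long forward = (F − K)·e^(−rT) = (7.1366 − 6.344) · e^(−0.0487·8/12)
= 0.7926 × 0.968055 = 0.767
Short position value = −(long value) = -$0.767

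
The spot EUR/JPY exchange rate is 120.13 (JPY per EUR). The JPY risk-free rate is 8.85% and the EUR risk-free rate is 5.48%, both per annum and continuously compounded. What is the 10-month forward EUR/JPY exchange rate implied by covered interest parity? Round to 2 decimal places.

123.55

F = S·e^((r_JPY − r_EUR)T) = 120.13 · e^((0.0885 − 0.0548) × 10/12)
= 120.13 · e^0.028083 = 120.13 × 1.028481
F = 123.55 JPY per EUR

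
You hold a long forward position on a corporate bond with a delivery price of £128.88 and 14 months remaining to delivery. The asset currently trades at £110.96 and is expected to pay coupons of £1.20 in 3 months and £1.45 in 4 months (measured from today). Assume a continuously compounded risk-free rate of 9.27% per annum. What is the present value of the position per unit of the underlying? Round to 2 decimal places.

-£7.29

PV(remaining coupons) I = 1.20·e^(−0.0927·3/12) + 1.45·e^(−0.0927·4/12) = 2.5784
Current forward F = (S − I)·e^(rT) = (110.96 − 2.5784)·e^(0.0927·14/12) = 108.3816 × 1.114215 = 120.7604
Value (long) = (F − K)·e^(−rT) = (120.7604 − 128.88) × 0.897493 = -7.2873
Value = -£7.29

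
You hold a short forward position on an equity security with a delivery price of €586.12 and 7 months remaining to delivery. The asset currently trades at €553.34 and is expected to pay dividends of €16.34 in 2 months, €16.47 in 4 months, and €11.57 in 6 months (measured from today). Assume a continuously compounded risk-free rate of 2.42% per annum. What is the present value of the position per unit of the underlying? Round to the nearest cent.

€68.61

PV(remaining dividends) I = 16.34·e^(−0.0242·2/12) + 16.47·e^(−0.0242·4/12) + 11.57·e^(−0.0242·6/12) = 44.0428
Current forward F = (S − I)·e^(rT) = (553.34 − 44.0428)·e^(0.0242·7/12) = 509.2972 × 1.014217 = 516.5379
Value (long) = (F − K)·e^(−rT) = (516.5379 − 586.12) × 0.985983 = -68.6068
Short position value = −(long value) = €68.61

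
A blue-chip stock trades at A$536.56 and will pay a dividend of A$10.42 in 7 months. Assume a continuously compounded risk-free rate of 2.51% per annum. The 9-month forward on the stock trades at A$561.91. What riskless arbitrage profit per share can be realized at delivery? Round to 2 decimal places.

A$25.62 per share

PV(dividends) I = 10.42·e^(−0.0251·7/12) = 10.2685
Fair forward F* = (S − I)·e^(rT) = (536.56 − 10.2685)·e^0.018825 = 526.2915 × 1.019003 = 536.2926
Market A$561.91 > fair 536.2926: forward overpriced → cash-and-carry (borrow at r, buy the stock and collect the dividends, short the forward).
Profit at T = |F_mkt − F*| = |561.91 − 536.2926| = A$25.62 per share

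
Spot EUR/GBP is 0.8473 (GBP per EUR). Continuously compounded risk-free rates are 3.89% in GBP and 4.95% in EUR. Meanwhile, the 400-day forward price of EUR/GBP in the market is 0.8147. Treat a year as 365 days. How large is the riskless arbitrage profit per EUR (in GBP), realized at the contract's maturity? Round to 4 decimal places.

Fair forward: F* = S·e^(carry·T), with carry = (r_GBP − r_EUR) = 0.0389 − 0.0495 = -0.0106
F* = 0.8473 · e^(-0.0106 × 400/365) = 0.8473 · e^-0.011616 = 0.8473 × 0.988451 = 0.8375
Market 0.8147 < fair 0.8375: forward underpriced → reverse cash-and-carry (short spot, go long the forward).
At maturity, profit = |F_mkt − F*| = |0.8147 − 0.8375| = 0.0228 per EUR (in GBP)

0.0228 per EUR (in GBP)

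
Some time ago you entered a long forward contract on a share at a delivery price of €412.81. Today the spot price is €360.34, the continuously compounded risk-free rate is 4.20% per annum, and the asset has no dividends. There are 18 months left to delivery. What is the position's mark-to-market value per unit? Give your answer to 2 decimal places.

Current fair forward for the remaining 18 months: F = S·e^(r·T), r = 0.0420
F = 360.34 · e^(0.0420 × 18/12) = 360.34 × 1.065027 = 383.7718
Value of long forward = (F − K)·e^(−rT) = (383.7718 − 412.81) · e^(−0.0420·18/12)
= -29.0382 × 0.938943 = -27.27

-€27.27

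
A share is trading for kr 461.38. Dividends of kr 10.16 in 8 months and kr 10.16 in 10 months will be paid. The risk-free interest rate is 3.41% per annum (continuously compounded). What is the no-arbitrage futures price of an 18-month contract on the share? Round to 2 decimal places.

PV(dividends) I = 10.16·e^(−0.0341·8/12) + 10.16·e^(−0.0341·10/12)
I = 9.9316 + 9.8754 = 19.8070
F = (S − I)·e^(rT) = (461.38 − 19.8070) · e^(0.0341·18/12)
= 441.5730 · e^0.051150 = 441.5730 × 1.052481 = kr 464.75

kr 464.75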